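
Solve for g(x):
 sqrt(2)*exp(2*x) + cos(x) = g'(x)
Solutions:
 g(x) = C1 + sqrt(2)*exp(2*x)/2 + sin(x)


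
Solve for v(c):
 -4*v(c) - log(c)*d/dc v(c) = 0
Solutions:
 v(c) = C1*exp(-4*li(c))


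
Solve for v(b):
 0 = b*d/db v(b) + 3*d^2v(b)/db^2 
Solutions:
 v(b) = C1 + C2*erf(sqrt(6)*b/6)


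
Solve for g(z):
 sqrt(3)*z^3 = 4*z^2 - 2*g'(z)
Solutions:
 g(z) = C1 - sqrt(3)*z^4/8 + 2*z^3/3


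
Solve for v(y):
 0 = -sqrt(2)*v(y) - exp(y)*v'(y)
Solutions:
 v(y) = C1*exp(sqrt(2)*exp(-y))


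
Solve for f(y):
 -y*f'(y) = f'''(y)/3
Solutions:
 f(y) = C1 + Integral(C2*airyai(-3^(1/3)*y) + C3*airybi(-3^(1/3)*y), y)


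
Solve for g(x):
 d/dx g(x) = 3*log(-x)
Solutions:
 g(x) = C1 + 3*x*log(-x) - 3*x


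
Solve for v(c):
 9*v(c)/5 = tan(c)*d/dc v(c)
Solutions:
 v(c) = C1*sin(c)^(9/5)


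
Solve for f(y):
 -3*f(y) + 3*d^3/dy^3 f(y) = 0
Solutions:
 f(y) = C3*exp(y) + (C1*sin(sqrt(3)*y/2) + C2*cos(sqrt(3)*y/2))*exp(-y/2)


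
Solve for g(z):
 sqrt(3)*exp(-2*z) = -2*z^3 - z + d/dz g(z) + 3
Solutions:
 g(z) = C1 + z^4/2 + z^2/2 - 3*z - sqrt(3)*exp(-2*z)/2


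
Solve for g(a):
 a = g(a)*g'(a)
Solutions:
 g(a) = -sqrt(C1 + a^2)
 g(a) = sqrt(C1 + a^2)


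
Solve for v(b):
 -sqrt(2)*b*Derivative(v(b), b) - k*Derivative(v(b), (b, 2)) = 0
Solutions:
 v(b) = C1 + C2*sqrt(k)*erf(2^(3/4)*b*sqrt(1/k)/2)


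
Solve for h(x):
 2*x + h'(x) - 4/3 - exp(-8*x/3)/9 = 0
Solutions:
 h(x) = C1 - x^2 + 4*x/3 - exp(-8*x/3)/24


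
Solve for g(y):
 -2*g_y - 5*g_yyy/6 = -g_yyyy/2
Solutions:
 g(y) = C1 + C2*exp(y*(-(54*sqrt(854) + 1583)^(1/3) - 25/(54*sqrt(854) + 1583)^(1/3) + 10)/18)*sin(sqrt(3)*y*(-(54*sqrt(854) + 1583)^(1/3) + 25/(54*sqrt(854) + 1583)^(1/3))/18) + C3*exp(y*(-(54*sqrt(854) + 1583)^(1/3) - 25/(54*sqrt(854) + 1583)^(1/3) + 10)/18)*cos(sqrt(3)*y*(-(54*sqrt(854) + 1583)^(1/3) + 25/(54*sqrt(854) + 1583)^(1/3))/18) + C4*exp(y*(25/(54*sqrt(854) + 1583)^(1/3) + 5 + (54*sqrt(854) + 1583)^(1/3))/9)


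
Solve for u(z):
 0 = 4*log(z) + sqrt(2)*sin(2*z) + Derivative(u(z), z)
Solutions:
 u(z) = C1 - 4*z*log(z) + 4*z + sqrt(2)*cos(2*z)/2


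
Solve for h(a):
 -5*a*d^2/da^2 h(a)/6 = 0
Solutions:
 h(a) = C1 + C2*a


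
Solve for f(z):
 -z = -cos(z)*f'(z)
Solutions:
 f(z) = C1 + Integral(z/cos(z), z)


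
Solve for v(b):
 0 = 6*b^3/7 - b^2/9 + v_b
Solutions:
 v(b) = C1 - 3*b^4/14 + b^3/27


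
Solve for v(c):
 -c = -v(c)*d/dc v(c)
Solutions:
 v(c) = -sqrt(C1 + c^2)
 v(c) = sqrt(C1 + c^2)


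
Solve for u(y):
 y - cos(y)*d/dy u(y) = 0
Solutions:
 u(y) = C1 + Integral(y/cos(y), y)


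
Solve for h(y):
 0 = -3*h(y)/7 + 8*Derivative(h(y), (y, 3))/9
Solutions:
 h(y) = C3*exp(3*7^(2/3)*y/14) + (C1*sin(3*sqrt(3)*7^(2/3)*y/28) + C2*cos(3*sqrt(3)*7^(2/3)*y/28))*exp(-3*7^(2/3)*y/28)


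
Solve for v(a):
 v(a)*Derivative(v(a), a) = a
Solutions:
 v(a) = -sqrt(C1 + a^2)
 v(a) = sqrt(C1 + a^2)


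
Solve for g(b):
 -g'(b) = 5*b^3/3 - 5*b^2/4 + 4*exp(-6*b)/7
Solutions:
 g(b) = C1 - 5*b^4/12 + 5*b^3/12 + 2*exp(-6*b)/21


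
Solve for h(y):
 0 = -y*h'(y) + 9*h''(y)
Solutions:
 h(y) = C1 + C2*erfi(sqrt(2)*y/6)


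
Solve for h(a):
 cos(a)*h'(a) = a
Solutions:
 h(a) = C1 + Integral(a/cos(a), a)


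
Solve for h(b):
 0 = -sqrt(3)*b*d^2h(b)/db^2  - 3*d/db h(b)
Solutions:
 h(b) = C1 + C2*b^(1 - sqrt(3))


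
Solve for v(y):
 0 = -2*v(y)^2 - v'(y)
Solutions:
 v(y) = 1/(C1 + 2*y)


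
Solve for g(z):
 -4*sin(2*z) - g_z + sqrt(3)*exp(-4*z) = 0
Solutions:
 g(z) = C1 + 2*cos(2*z) - sqrt(3)*exp(-4*z)/4


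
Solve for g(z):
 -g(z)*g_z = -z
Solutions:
 g(z) = -sqrt(C1 + z^2)
 g(z) = sqrt(C1 + z^2)


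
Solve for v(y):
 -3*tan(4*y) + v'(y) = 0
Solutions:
 v(y) = C1 - 3*log(cos(4*y))/4


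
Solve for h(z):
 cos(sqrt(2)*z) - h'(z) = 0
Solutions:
 h(z) = C1 + sqrt(2)*sin(sqrt(2)*z)/2


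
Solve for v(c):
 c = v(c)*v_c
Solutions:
 v(c) = -sqrt(C1 + c^2)
 v(c) = sqrt(C1 + c^2)


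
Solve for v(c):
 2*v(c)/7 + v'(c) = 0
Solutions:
 v(c) = C1*exp(-2*c/7)


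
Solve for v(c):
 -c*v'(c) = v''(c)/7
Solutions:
 v(c) = C1 + C2*erf(sqrt(14)*c/2)


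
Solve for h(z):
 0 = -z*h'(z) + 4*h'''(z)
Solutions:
 h(z) = C1 + Integral(C2*airyai(2^(1/3)*z/2) + C3*airybi(2^(1/3)*z/2), z)


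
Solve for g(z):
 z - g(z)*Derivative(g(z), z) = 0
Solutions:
 g(z) = -sqrt(C1 + z^2)
 g(z) = sqrt(C1 + z^2)


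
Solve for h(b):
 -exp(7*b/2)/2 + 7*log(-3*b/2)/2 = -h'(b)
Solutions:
 h(b) = C1 - 7*b*log(-b)/2 + 7*b*(-log(3) + log(2) + 1)/2 + exp(7*b/2)/7


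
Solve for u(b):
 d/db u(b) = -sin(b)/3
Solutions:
 u(b) = C1 + cos(b)/3


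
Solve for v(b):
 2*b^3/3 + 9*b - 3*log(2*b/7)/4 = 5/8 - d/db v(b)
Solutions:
 v(b) = C1 - b^4/6 - 9*b^2/2 + 3*b*log(b)/4 - 3*b*log(7)/4 - b/8 + 3*b*log(2)/4


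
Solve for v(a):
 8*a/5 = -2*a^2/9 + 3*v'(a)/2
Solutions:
 v(a) = C1 + 4*a^3/81 + 8*a^2/15


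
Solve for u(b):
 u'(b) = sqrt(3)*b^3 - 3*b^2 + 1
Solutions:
 u(b) = C1 + sqrt(3)*b^4/4 - b^3 + b


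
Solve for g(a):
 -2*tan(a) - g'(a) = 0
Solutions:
 g(a) = C1 + 2*log(cos(a))


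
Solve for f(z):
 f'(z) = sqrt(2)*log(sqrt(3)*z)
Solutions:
 f(z) = C1 + sqrt(2)*z*log(z) - sqrt(2)*z + sqrt(2)*z*log(3)/2


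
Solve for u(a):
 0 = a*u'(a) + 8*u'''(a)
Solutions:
 u(a) = C1 + Integral(C2*airyai(-a/2) + C3*airybi(-a/2), a)


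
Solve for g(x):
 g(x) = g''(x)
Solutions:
 g(x) = C1*exp(-x) + C2*exp(x)


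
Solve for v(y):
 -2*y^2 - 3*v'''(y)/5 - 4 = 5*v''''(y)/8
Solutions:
 v(y) = C1 + C2*y + C3*y^2 + C4*exp(-24*y/25) - y^5/18 + 125*y^4/432 - 6005*y^3/2592


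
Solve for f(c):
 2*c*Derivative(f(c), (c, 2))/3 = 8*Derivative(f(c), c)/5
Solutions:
 f(c) = C1 + C2*c^(17/5)


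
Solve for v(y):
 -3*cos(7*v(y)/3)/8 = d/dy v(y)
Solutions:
 3*y/8 - 3*log(sin(7*v(y)/3) - 1)/14 + 3*log(sin(7*v(y)/3) + 1)/14 = C1


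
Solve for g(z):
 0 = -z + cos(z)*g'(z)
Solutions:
 g(z) = C1 + Integral(z/cos(z), z)


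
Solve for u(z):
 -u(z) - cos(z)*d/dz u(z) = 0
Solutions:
 u(z) = C1*sqrt(sin(z) - 1)/sqrt(sin(z) + 1)


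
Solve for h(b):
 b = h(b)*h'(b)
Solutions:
 h(b) = -sqrt(C1 + b^2)
 h(b) = sqrt(C1 + b^2)


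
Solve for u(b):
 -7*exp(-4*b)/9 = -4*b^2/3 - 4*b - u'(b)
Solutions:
 u(b) = C1 - 4*b^3/9 - 2*b^2 - 7*exp(-4*b)/36


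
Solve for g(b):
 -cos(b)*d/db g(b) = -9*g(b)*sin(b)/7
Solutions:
 g(b) = C1/cos(b)^(9/7)


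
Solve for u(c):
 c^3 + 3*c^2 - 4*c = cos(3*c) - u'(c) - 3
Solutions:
 u(c) = C1 - c^4/4 - c^3 + 2*c^2 - 3*c + sin(3*c)/3


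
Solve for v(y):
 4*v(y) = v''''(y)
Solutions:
 v(y) = C1*exp(-sqrt(2)*y) + C2*exp(sqrt(2)*y) + C3*sin(sqrt(2)*y) + C4*cos(sqrt(2)*y)


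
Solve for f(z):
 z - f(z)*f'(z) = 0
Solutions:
 f(z) = -sqrt(C1 + z^2)
 f(z) = sqrt(C1 + z^2)


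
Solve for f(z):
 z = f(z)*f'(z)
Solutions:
 f(z) = -sqrt(C1 + z^2)
 f(z) = sqrt(C1 + z^2)


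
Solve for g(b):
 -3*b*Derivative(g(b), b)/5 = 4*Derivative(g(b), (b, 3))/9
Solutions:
 g(b) = C1 + Integral(C2*airyai(-3*50^(1/3)*b/10) + C3*airybi(-3*50^(1/3)*b/10), b)


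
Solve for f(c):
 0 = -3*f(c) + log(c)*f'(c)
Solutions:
 f(c) = C1*exp(3*li(c))


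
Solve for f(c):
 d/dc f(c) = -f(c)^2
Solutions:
 f(c) = 1/(C1 + c)


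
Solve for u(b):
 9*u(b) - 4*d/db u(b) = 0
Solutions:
 u(b) = C1*exp(9*b/4)


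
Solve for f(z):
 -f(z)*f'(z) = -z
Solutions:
 f(z) = -sqrt(C1 + z^2)
 f(z) = sqrt(C1 + z^2)


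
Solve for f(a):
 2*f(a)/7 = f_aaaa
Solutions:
 f(a) = C1*exp(-2^(1/4)*7^(3/4)*a/7) + C2*exp(2^(1/4)*7^(3/4)*a/7) + C3*sin(2^(1/4)*7^(3/4)*a/7) + C4*cos(2^(1/4)*7^(3/4)*a/7)


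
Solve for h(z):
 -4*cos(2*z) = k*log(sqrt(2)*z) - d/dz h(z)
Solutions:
 h(z) = C1 + k*z*(log(z) - 1) + k*z*log(2)/2 + 2*sin(2*z)


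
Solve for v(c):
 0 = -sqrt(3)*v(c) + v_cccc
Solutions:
 v(c) = C1*exp(-3^(1/8)*c) + C2*exp(3^(1/8)*c) + C3*sin(3^(1/8)*c) + C4*cos(3^(1/8)*c)


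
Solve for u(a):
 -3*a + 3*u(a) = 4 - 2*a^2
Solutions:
 u(a) = -2*a^2/3 + a + 4/3


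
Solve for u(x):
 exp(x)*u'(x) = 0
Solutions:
 u(x) = C1


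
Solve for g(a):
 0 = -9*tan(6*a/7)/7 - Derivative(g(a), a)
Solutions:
 g(a) = C1 + 3*log(cos(6*a/7))/2


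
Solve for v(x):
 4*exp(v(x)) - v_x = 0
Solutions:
 v(x) = log(-1/(C1 + 4*x))


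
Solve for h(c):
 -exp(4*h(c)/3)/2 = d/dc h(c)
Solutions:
 h(c) = 3*log(-(1/(C1 + 2*c))^(1/4)) + 3*log(3)/4
 h(c) = 3*log(1/(C1 + 2*c))/4 + 3*log(3)/4
 h(c) = 3*log(-I*(1/(C1 + 2*c))^(1/4)) + 3*log(3)/4
 h(c) = 3*log(I*(1/(C1 + 2*c))^(1/4)) + 3*log(3)/4


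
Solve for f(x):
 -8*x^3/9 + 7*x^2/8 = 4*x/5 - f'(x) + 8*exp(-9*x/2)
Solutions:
 f(x) = C1 + 2*x^4/9 - 7*x^3/24 + 2*x^2/5 - 16*exp(-9*x/2)/9


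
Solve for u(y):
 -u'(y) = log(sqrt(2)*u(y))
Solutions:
 2*Integral(1/(2*log(_y) + log(2)), (_y, u(y))) = C1 - y


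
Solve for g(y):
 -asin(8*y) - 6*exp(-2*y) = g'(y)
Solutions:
 g(y) = C1 - y*asin(8*y) - sqrt(1 - 64*y^2)/8 + 3*exp(-2*y)


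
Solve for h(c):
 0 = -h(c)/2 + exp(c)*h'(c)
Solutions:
 h(c) = C1*exp(-exp(-c)/2)


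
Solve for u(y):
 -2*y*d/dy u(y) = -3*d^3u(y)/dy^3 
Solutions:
 u(y) = C1 + Integral(C2*airyai(2^(1/3)*3^(2/3)*y/3) + C3*airybi(2^(1/3)*3^(2/3)*y/3), y)


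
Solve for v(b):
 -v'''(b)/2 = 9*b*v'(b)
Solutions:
 v(b) = C1 + Integral(C2*airyai(-18^(1/3)*b) + C3*airybi(-18^(1/3)*b), b)


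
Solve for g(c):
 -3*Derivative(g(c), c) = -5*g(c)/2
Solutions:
 g(c) = C1*exp(5*c/6)


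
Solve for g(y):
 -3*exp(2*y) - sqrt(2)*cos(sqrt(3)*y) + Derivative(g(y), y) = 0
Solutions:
 g(y) = C1 + 3*exp(2*y)/2 + sqrt(6)*sin(sqrt(3)*y)/3


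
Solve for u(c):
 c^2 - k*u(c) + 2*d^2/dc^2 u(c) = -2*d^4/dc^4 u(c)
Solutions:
 u(c) = C1*exp(-sqrt(2)*c*sqrt(-sqrt(2*k + 1) - 1)/2) + C2*exp(sqrt(2)*c*sqrt(-sqrt(2*k + 1) - 1)/2) + C3*exp(-sqrt(2)*c*sqrt(sqrt(2*k + 1) - 1)/2) + C4*exp(sqrt(2)*c*sqrt(sqrt(2*k + 1) - 1)/2) + c^2/k + 4/k^2


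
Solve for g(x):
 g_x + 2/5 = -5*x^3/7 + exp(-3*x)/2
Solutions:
 g(x) = C1 - 5*x^4/28 - 2*x/5 - exp(-3*x)/6


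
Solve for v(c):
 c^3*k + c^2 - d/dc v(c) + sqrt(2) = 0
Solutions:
 v(c) = C1 + c^4*k/4 + c^3/3 + sqrt(2)*c


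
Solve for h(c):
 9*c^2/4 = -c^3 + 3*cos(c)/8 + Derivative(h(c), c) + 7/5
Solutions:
 h(c) = C1 + c^4/4 + 3*c^3/4 - 7*c/5 - 3*sin(c)/8


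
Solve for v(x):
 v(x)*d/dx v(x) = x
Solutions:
 v(x) = -sqrt(C1 + x^2)
 v(x) = sqrt(C1 + x^2)


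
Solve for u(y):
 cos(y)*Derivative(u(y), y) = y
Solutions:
 u(y) = C1 + Integral(y/cos(y), y)


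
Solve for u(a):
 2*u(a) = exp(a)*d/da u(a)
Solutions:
 u(a) = C1*exp(-2*exp(-a))


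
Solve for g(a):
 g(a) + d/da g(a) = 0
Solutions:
 g(a) = C1*exp(-a)


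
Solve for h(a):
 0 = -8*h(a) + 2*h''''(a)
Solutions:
 h(a) = C1*exp(-sqrt(2)*a) + C2*exp(sqrt(2)*a) + C3*sin(sqrt(2)*a) + C4*cos(sqrt(2)*a)


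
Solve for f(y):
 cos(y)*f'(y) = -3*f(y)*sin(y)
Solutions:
 f(y) = C1*cos(y)^3


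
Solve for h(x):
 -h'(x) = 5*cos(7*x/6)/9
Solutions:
 h(x) = C1 - 10*sin(7*x/6)/21


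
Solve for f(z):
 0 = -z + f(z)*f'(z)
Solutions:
 f(z) = -sqrt(C1 + z^2)
 f(z) = sqrt(C1 + z^2)


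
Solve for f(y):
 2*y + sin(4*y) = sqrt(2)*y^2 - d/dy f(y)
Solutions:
 f(y) = C1 + sqrt(2)*y^3/3 - y^2 + cos(4*y)/4


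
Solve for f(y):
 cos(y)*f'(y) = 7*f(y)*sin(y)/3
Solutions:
 f(y) = C1/cos(y)^(7/3)


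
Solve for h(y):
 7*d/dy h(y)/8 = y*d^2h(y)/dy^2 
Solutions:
 h(y) = C1 + C2*y^(15/8)


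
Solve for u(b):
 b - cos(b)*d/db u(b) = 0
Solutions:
 u(b) = C1 + Integral(b/cos(b), b)


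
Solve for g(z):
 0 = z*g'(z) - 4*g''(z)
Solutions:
 g(z) = C1 + C2*erfi(sqrt(2)*z/4)


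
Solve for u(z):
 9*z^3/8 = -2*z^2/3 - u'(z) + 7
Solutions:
 u(z) = C1 - 9*z^4/32 - 2*z^3/9 + 7*z


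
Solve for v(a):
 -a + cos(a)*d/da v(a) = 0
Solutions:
 v(a) = C1 + Integral(a/cos(a), a)


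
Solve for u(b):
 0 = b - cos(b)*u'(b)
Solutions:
 u(b) = C1 + Integral(b/cos(b), b)


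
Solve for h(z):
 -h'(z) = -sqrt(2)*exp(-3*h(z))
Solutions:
 h(z) = log(C1 + 3*sqrt(2)*z)/3
 h(z) = log((-3^(1/3) - 3^(5/6)*I)*(C1 + sqrt(2)*z)^(1/3)/2)
 h(z) = log((-3^(1/3) + 3^(5/6)*I)*(C1 + sqrt(2)*z)^(1/3)/2)


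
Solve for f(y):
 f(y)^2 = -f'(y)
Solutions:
 f(y) = 1/(C1 + y)


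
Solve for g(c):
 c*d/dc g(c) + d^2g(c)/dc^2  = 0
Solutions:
 g(c) = C1 + C2*erf(sqrt(2)*c/2)


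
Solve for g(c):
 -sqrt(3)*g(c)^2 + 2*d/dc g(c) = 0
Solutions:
 g(c) = -2/(C1 + sqrt(3)*c)


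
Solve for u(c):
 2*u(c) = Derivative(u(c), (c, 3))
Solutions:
 u(c) = C3*exp(2^(1/3)*c) + (C1*sin(2^(1/3)*sqrt(3)*c/2) + C2*cos(2^(1/3)*sqrt(3)*c/2))*exp(-2^(1/3)*c/2)


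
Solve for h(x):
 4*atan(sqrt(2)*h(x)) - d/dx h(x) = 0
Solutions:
 Integral(1/atan(sqrt(2)*_y), (_y, h(x))) = C1 + 4*x


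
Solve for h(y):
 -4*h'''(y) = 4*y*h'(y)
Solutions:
 h(y) = C1 + Integral(C2*airyai(-y) + C3*airybi(-y), y)


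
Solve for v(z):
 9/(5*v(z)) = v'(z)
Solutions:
 v(z) = -sqrt(C1 + 90*z)/5
 v(z) = sqrt(C1 + 90*z)/5


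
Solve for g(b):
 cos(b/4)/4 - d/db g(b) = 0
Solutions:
 g(b) = C1 + sin(b/4)


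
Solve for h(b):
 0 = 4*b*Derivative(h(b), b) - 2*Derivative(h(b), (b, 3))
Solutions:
 h(b) = C1 + Integral(C2*airyai(2^(1/3)*b) + C3*airybi(2^(1/3)*b), b)


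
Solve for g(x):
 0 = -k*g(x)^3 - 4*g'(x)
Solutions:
 g(x) = -sqrt(2)*sqrt(-1/(C1 - k*x))
 g(x) = sqrt(2)*sqrt(-1/(C1 - k*x))


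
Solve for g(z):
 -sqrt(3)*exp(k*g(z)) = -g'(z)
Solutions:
 g(z) = Piecewise((log(-1/(C1*k + sqrt(3)*k*z))/k, Ne(k, 0)), (nan, True))
 g(z) = Piecewise((C1 + sqrt(3)*z, Eq(k, 0)), (nan, True))


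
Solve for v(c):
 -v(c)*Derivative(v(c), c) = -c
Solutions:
 v(c) = -sqrt(C1 + c^2)
 v(c) = sqrt(C1 + c^2)


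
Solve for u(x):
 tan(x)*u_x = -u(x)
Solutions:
 u(x) = C1/sin(x)


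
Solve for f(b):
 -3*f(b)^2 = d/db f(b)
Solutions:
 f(b) = 1/(C1 + 3*b)


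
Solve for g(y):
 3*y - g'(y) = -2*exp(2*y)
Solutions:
 g(y) = C1 + 3*y^2/2 + exp(2*y)


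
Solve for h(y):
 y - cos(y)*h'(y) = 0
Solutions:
 h(y) = C1 + Integral(y/cos(y), y)


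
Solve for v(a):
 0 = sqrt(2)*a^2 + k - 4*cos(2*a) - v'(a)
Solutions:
 v(a) = C1 + sqrt(2)*a^3/3 + a*k - 2*sin(2*a)


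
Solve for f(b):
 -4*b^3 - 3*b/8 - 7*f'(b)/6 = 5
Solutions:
 f(b) = C1 - 6*b^4/7 - 9*b^2/56 - 30*b/7


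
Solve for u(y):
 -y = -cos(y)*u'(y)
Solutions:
 u(y) = C1 + Integral(y/cos(y), y)


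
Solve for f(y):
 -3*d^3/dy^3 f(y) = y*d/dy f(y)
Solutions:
 f(y) = C1 + Integral(C2*airyai(-3^(2/3)*y/3) + C3*airybi(-3^(2/3)*y/3), y)


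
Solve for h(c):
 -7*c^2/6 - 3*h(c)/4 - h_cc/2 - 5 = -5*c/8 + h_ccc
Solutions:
 h(c) = C1*exp(c*(-2 + (9*sqrt(83) + 82)^(-1/3) + (9*sqrt(83) + 82)^(1/3))/12)*sin(sqrt(3)*c*(-(9*sqrt(83) + 82)^(1/3) + (9*sqrt(83) + 82)^(-1/3))/12) + C2*exp(c*(-2 + (9*sqrt(83) + 82)^(-1/3) + (9*sqrt(83) + 82)^(1/3))/12)*cos(sqrt(3)*c*(-(9*sqrt(83) + 82)^(1/3) + (9*sqrt(83) + 82)^(-1/3))/12) + C3*exp(-c*((9*sqrt(83) + 82)^(-1/3) + 1 + (9*sqrt(83) + 82)^(1/3))/6) - 14*c^2/9 + 5*c/6 - 124/27


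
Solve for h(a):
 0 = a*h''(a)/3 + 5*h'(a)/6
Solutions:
 h(a) = C1 + C2/a^(3/2)


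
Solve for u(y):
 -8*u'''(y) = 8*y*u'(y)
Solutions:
 u(y) = C1 + Integral(C2*airyai(-y) + C3*airybi(-y), y)


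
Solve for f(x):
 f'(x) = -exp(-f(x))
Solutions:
 f(x) = log(C1 - x)


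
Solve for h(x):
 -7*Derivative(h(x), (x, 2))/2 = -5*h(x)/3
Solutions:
 h(x) = C1*exp(-sqrt(210)*x/21) + C2*exp(sqrt(210)*x/21)


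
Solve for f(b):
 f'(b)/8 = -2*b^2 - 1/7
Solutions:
 f(b) = C1 - 16*b^3/3 - 8*b/7


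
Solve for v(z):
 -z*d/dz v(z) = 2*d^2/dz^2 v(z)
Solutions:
 v(z) = C1 + C2*erf(z/2)


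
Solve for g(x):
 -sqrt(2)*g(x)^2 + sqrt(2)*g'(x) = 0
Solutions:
 g(x) = -1/(C1 + x)


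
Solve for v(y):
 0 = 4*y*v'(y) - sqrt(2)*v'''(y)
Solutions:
 v(y) = C1 + Integral(C2*airyai(sqrt(2)*y) + C3*airybi(sqrt(2)*y), y)


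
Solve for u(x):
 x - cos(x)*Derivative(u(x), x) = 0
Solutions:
 u(x) = C1 + Integral(x/cos(x), x)


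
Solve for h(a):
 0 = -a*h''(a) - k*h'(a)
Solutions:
 h(a) = C1 + a^(1 - re(k))*(C2*sin(log(a)*Abs(im(k))) + C3*cos(log(a)*im(k)))


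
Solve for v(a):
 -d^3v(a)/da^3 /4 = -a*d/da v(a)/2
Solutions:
 v(a) = C1 + Integral(C2*airyai(2^(1/3)*a) + C3*airybi(2^(1/3)*a), a)


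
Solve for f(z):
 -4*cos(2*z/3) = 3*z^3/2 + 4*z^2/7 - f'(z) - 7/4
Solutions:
 f(z) = C1 + 3*z^4/8 + 4*z^3/21 - 7*z/4 + 6*sin(2*z/3)


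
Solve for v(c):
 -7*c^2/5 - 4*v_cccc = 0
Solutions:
 v(c) = C1 + C2*c + C3*c^2 + C4*c^3 - 7*c^6/7200


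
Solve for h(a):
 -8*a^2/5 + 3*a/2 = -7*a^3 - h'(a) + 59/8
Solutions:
 h(a) = C1 - 7*a^4/4 + 8*a^3/15 - 3*a^2/4 + 59*a/8


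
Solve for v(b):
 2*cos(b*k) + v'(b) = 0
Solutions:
 v(b) = C1 - 2*sin(b*k)/k


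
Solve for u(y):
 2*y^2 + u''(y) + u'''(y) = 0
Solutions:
 u(y) = C1 + C2*y + C3*exp(-y) - y^4/6 + 2*y^3/3 - 2*y^2


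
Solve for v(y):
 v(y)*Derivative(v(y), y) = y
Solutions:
 v(y) = -sqrt(C1 + y^2)
 v(y) = sqrt(C1 + y^2)


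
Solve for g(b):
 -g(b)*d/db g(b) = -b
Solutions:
 g(b) = -sqrt(C1 + b^2)
 g(b) = sqrt(C1 + b^2)


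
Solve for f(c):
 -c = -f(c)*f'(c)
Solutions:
 f(c) = -sqrt(C1 + c^2)
 f(c) = sqrt(C1 + c^2)


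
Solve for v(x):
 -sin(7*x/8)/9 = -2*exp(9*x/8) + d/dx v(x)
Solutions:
 v(x) = C1 + 16*exp(9*x/8)/9 + 8*cos(7*x/8)/63


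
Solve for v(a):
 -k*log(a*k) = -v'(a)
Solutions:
 v(a) = C1 + a*k*log(a*k) - a*k


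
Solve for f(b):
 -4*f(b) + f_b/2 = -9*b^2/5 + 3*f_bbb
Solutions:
 f(b) = C1*exp(b*((sqrt(5182)/4 + 18)^(-1/3) + 2*(sqrt(5182)/4 + 18)^(1/3))/12)*sin(sqrt(3)*b*(-2*(sqrt(5182)/4 + 18)^(1/3) + (sqrt(5182)/4 + 18)^(-1/3))/12) + C2*exp(b*((sqrt(5182)/4 + 18)^(-1/3) + 2*(sqrt(5182)/4 + 18)^(1/3))/12)*cos(sqrt(3)*b*(-2*(sqrt(5182)/4 + 18)^(1/3) + (sqrt(5182)/4 + 18)^(-1/3))/12) + C3*exp(-b*((sqrt(5182)/4 + 18)^(-1/3) + 2*(sqrt(5182)/4 + 18)^(1/3))/6) + 9*b^2/20 + 9*b/80 + 9/640


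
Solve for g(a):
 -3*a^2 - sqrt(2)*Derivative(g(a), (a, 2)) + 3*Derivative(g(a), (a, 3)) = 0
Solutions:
 g(a) = C1 + C2*a + C3*exp(sqrt(2)*a/3) - sqrt(2)*a^4/8 - 3*a^3/2 - 27*sqrt(2)*a^2/4


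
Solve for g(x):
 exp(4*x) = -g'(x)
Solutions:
 g(x) = C1 - exp(4*x)/4


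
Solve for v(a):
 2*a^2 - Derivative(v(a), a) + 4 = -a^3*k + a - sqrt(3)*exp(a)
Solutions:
 v(a) = C1 + a^4*k/4 + 2*a^3/3 - a^2/2 + 4*a + sqrt(3)*exp(a)


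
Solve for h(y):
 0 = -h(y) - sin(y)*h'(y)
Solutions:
 h(y) = C1*sqrt(cos(y) + 1)/sqrt(cos(y) - 1)


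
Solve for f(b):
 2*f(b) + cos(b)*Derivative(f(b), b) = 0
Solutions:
 f(b) = C1*(sin(b) - 1)/(sin(b) + 1)


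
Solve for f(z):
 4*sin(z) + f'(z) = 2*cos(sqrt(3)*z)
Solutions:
 f(z) = C1 + 2*sqrt(3)*sin(sqrt(3)*z)/3 + 4*cos(z)


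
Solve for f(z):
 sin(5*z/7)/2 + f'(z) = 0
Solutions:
 f(z) = C1 + 7*cos(5*z/7)/10


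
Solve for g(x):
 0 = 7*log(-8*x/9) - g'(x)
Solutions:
 g(x) = C1 + 7*x*log(-x) + 7*x*(-2*log(3) - 1 + 3*log(2))


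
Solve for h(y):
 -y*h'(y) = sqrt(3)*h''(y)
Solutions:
 h(y) = C1 + C2*erf(sqrt(2)*3^(3/4)*y/6)


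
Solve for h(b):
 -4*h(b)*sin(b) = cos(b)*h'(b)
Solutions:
 h(b) = C1*cos(b)^4


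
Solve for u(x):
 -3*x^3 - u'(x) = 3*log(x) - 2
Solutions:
 u(x) = C1 - 3*x^4/4 - 3*x*log(x) + 5*x


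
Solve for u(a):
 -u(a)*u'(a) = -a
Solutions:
 u(a) = -sqrt(C1 + a^2)
 u(a) = sqrt(C1 + a^2)


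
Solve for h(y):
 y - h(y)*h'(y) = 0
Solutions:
 h(y) = -sqrt(C1 + y^2)
 h(y) = sqrt(C1 + y^2)


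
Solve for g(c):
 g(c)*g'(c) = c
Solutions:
 g(c) = -sqrt(C1 + c^2)
 g(c) = sqrt(C1 + c^2)


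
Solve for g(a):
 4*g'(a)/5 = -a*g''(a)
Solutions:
 g(a) = C1 + C2*a^(1/5)


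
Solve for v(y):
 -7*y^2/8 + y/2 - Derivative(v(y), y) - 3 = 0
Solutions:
 v(y) = C1 - 7*y^3/24 + y^2/4 - 3*y


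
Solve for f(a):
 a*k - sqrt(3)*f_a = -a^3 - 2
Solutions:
 f(a) = C1 + sqrt(3)*a^4/12 + sqrt(3)*a^2*k/6 + 2*sqrt(3)*a/3


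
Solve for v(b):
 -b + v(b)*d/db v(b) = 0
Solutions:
 v(b) = -sqrt(C1 + b^2)
 v(b) = sqrt(C1 + b^2)


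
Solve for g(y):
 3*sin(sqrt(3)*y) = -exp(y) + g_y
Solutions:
 g(y) = C1 + exp(y) - sqrt(3)*cos(sqrt(3)*y)


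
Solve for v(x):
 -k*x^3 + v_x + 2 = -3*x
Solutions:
 v(x) = C1 + k*x^4/4 - 3*x^2/2 - 2*x


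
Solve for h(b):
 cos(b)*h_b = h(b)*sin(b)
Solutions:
 h(b) = C1/cos(b)


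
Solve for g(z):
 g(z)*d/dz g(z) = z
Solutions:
 g(z) = -sqrt(C1 + z^2)
 g(z) = sqrt(C1 + z^2)


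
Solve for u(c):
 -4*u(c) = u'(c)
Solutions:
 u(c) = C1*exp(-4*c)


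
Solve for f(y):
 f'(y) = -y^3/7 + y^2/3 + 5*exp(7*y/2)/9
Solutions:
 f(y) = C1 - y^4/28 + y^3/9 + 10*exp(7*y/2)/63


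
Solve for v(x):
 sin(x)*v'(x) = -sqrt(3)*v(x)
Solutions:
 v(x) = C1*(cos(x) + 1)^(sqrt(3)/2)/(cos(x) - 1)^(sqrt(3)/2)


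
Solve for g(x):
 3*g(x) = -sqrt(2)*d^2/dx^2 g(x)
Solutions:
 g(x) = C1*sin(2^(3/4)*sqrt(3)*x/2) + C2*cos(2^(3/4)*sqrt(3)*x/2)


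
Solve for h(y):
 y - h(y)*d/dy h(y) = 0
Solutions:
 h(y) = -sqrt(C1 + y^2)
 h(y) = sqrt(C1 + y^2)


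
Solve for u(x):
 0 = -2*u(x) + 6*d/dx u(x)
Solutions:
 u(x) = C1*exp(x/3)


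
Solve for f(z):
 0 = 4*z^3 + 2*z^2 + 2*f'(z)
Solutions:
 f(z) = C1 - z^4/2 - z^3/3


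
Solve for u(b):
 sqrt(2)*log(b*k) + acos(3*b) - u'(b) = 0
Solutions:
 u(b) = C1 + sqrt(2)*b*(log(b*k) - 1) + b*acos(3*b) - sqrt(1 - 9*b^2)/3


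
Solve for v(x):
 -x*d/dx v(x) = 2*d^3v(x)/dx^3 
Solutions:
 v(x) = C1 + Integral(C2*airyai(-2^(2/3)*x/2) + C3*airybi(-2^(2/3)*x/2), x)


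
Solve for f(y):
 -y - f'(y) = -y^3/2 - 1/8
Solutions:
 f(y) = C1 + y^4/8 - y^2/2 + y/8


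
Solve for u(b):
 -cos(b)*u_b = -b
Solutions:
 u(b) = C1 + Integral(b/cos(b), b)


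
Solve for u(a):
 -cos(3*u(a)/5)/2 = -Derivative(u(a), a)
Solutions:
 -a/2 - 5*log(sin(3*u(a)/5) - 1)/6 + 5*log(sin(3*u(a)/5) + 1)/6 = C1


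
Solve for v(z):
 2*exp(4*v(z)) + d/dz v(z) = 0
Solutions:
 v(z) = log(-I*(1/(C1 + 8*z))^(1/4))
 v(z) = log(I*(1/(C1 + 8*z))^(1/4))
 v(z) = log(-(1/(C1 + 8*z))^(1/4))
 v(z) = log(1/(C1 + 8*z))/4


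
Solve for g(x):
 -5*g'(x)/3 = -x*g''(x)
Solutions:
 g(x) = C1 + C2*x^(8/3)


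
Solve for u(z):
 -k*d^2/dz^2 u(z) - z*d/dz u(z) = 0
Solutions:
 u(z) = C1 + C2*sqrt(k)*erf(sqrt(2)*z*sqrt(1/k)/2)


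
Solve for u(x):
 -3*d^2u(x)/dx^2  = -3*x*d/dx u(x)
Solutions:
 u(x) = C1 + C2*erfi(sqrt(2)*x/2)


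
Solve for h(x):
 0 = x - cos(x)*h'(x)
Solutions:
 h(x) = C1 + Integral(x/cos(x), x)


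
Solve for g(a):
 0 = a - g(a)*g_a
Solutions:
 g(a) = -sqrt(C1 + a^2)
 g(a) = sqrt(C1 + a^2)


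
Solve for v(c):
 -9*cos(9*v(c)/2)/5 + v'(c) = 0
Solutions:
 -9*c/5 - log(sin(9*v(c)/2) - 1)/9 + log(sin(9*v(c)/2) + 1)/9 = C1


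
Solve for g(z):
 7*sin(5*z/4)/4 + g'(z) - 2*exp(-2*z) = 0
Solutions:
 g(z) = C1 + 7*cos(5*z/4)/5 - exp(-2*z)


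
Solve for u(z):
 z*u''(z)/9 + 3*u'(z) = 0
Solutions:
 u(z) = C1 + C2/z^26


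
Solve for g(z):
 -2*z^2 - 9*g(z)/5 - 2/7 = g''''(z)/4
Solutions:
 g(z) = -10*z^2/9 + (C1*sin(sqrt(3)*5^(3/4)*z/5) + C2*cos(sqrt(3)*5^(3/4)*z/5))*exp(-sqrt(3)*5^(3/4)*z/5) + (C3*sin(sqrt(3)*5^(3/4)*z/5) + C4*cos(sqrt(3)*5^(3/4)*z/5))*exp(sqrt(3)*5^(3/4)*z/5) - 10/63


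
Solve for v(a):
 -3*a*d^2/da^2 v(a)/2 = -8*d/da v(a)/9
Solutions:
 v(a) = C1 + C2*a^(43/27)


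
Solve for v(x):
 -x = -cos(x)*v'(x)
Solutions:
 v(x) = C1 + Integral(x/cos(x), x)


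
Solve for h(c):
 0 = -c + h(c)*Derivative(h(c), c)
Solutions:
 h(c) = -sqrt(C1 + c^2)
 h(c) = sqrt(C1 + c^2)


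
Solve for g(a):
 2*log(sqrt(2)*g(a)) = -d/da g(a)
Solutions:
 Integral(1/(2*log(_y) + log(2)), (_y, g(a))) = C1 - a


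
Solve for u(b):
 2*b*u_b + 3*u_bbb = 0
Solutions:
 u(b) = C1 + Integral(C2*airyai(-2^(1/3)*3^(2/3)*b/3) + C3*airybi(-2^(1/3)*3^(2/3)*b/3), b)


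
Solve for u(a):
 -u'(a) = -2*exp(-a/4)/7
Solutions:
 u(a) = C1 - 8*exp(-a/4)/7


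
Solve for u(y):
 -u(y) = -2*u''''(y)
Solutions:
 u(y) = C1*exp(-2^(3/4)*y/2) + C2*exp(2^(3/4)*y/2) + C3*sin(2^(3/4)*y/2) + C4*cos(2^(3/4)*y/2)


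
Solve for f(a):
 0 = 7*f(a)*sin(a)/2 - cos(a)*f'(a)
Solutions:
 f(a) = C1/cos(a)^(7/2)


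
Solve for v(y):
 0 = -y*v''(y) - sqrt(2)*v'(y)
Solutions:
 v(y) = C1 + C2*y^(1 - sqrt(2))


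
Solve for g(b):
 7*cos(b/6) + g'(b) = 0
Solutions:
 g(b) = C1 - 42*sin(b/6)


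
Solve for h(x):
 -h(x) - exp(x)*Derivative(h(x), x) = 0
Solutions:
 h(x) = C1*exp(exp(-x))


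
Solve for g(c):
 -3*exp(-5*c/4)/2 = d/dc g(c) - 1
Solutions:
 g(c) = C1 + c + 6*exp(-5*c/4)/5


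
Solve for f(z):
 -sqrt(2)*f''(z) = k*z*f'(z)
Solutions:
 f(z) = Piecewise((-2^(3/4)*sqrt(pi)*C1*erf(2^(1/4)*sqrt(k)*z/2)/(2*sqrt(k)) - C2, (k > 0) | (k < 0)), (-C1*z - C2, True))


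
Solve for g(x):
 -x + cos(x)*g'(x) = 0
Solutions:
 g(x) = C1 + Integral(x/cos(x), x)


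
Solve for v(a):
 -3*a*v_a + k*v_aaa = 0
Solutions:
 v(a) = C1 + Integral(C2*airyai(3^(1/3)*a*(1/k)^(1/3)) + C3*airybi(3^(1/3)*a*(1/k)^(1/3)), a)


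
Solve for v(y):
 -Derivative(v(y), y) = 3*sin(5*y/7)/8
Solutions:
 v(y) = C1 + 21*cos(5*y/7)/40


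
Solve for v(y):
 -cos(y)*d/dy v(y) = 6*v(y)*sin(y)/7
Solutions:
 v(y) = C1*cos(y)^(6/7)


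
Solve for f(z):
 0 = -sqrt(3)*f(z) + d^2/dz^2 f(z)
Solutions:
 f(z) = C1*exp(-3^(1/4)*z) + C2*exp(3^(1/4)*z)


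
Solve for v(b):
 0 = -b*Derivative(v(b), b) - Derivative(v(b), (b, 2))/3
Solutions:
 v(b) = C1 + C2*erf(sqrt(6)*b/2)


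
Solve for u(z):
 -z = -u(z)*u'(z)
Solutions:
 u(z) = -sqrt(C1 + z^2)
 u(z) = sqrt(C1 + z^2)


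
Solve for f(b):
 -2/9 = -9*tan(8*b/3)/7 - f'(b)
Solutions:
 f(b) = C1 + 2*b/9 + 27*log(cos(8*b/3))/56


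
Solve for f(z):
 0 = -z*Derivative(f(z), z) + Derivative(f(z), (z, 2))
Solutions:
 f(z) = C1 + C2*erfi(sqrt(2)*z/2)


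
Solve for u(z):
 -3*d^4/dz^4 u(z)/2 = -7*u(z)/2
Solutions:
 u(z) = C1*exp(-3^(3/4)*7^(1/4)*z/3) + C2*exp(3^(3/4)*7^(1/4)*z/3) + C3*sin(3^(3/4)*7^(1/4)*z/3) + C4*cos(3^(3/4)*7^(1/4)*z/3)


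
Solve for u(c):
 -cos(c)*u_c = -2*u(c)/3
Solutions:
 u(c) = C1*(sin(c) + 1)^(1/3)/(sin(c) - 1)^(1/3)


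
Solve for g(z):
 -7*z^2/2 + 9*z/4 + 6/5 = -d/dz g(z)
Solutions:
 g(z) = C1 + 7*z^3/6 - 9*z^2/8 - 6*z/5


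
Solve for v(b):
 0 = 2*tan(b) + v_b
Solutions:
 v(b) = C1 + 2*log(cos(b))


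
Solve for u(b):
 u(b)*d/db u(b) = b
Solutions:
 u(b) = -sqrt(C1 + b^2)
 u(b) = sqrt(C1 + b^2)


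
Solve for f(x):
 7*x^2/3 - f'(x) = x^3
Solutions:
 f(x) = C1 - x^4/4 + 7*x^3/9


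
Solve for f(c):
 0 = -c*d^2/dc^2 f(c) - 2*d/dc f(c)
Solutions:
 f(c) = C1 + C2/c


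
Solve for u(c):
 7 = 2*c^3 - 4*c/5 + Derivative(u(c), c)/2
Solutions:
 u(c) = C1 - c^4 + 4*c^2/5 + 14*c


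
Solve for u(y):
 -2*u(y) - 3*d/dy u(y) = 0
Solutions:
 u(y) = C1*exp(-2*y/3)


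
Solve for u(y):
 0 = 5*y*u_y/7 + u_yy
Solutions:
 u(y) = C1 + C2*erf(sqrt(70)*y/14)


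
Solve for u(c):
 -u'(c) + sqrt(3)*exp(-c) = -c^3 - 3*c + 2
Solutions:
 u(c) = C1 + c^4/4 + 3*c^2/2 - 2*c - sqrt(3)*exp(-c)


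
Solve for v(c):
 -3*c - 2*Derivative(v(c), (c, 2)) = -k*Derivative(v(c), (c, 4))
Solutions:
 v(c) = C1 + C2*c + C3*exp(-sqrt(2)*c*sqrt(1/k)) + C4*exp(sqrt(2)*c*sqrt(1/k)) - c^3/4


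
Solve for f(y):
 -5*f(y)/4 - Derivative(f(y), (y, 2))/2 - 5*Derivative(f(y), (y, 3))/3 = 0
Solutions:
 f(y) = C1*exp(y*(-2 + (5*sqrt(5655) + 376)^(-1/3) + (5*sqrt(5655) + 376)^(1/3))/20)*sin(sqrt(3)*y*(-(5*sqrt(5655) + 376)^(1/3) + (5*sqrt(5655) + 376)^(-1/3))/20) + C2*exp(y*(-2 + (5*sqrt(5655) + 376)^(-1/3) + (5*sqrt(5655) + 376)^(1/3))/20)*cos(sqrt(3)*y*(-(5*sqrt(5655) + 376)^(1/3) + (5*sqrt(5655) + 376)^(-1/3))/20) + C3*exp(-y*((5*sqrt(5655) + 376)^(-1/3) + 1 + (5*sqrt(5655) + 376)^(1/3))/10)


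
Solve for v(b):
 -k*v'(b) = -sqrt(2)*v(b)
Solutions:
 v(b) = C1*exp(sqrt(2)*b/k)


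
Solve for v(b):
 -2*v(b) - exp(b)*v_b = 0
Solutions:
 v(b) = C1*exp(2*exp(-b))


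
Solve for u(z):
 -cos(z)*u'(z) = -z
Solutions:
 u(z) = C1 + Integral(z/cos(z), z)


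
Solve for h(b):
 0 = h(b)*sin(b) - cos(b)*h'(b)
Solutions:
 h(b) = C1/cos(b)


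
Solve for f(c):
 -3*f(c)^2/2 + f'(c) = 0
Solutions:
 f(c) = -2/(C1 + 3*c)


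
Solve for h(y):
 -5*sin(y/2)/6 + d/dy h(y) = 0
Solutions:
 h(y) = C1 - 5*cos(y/2)/3


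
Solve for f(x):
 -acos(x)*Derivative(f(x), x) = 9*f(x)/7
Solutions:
 f(x) = C1*exp(-9*Integral(1/acos(x), x)/7)


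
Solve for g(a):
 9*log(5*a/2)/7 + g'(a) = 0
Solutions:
 g(a) = C1 - 9*a*log(a)/7 - 9*a*log(5)/7 + 9*a*log(2)/7 + 9*a/7


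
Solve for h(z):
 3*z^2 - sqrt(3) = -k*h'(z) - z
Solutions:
 h(z) = C1 - z^3/k - z^2/(2*k) + sqrt(3)*z/k


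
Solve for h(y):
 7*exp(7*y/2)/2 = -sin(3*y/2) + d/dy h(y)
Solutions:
 h(y) = C1 + exp(7*y/2) - 2*cos(3*y/2)/3


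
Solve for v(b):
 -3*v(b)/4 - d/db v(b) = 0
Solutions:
 v(b) = C1*exp(-3*b/4)


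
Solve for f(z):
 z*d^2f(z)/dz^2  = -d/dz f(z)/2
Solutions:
 f(z) = C1 + C2*sqrt(z)


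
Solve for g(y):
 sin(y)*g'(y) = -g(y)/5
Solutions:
 g(y) = C1*(cos(y) + 1)^(1/10)/(cos(y) - 1)^(1/10)


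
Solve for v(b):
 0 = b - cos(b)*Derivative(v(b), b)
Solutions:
 v(b) = C1 + Integral(b/cos(b), b)


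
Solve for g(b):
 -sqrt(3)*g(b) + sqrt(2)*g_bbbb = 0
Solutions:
 g(b) = C1*exp(-2^(7/8)*3^(1/8)*b/2) + C2*exp(2^(7/8)*3^(1/8)*b/2) + C3*sin(2^(7/8)*3^(1/8)*b/2) + C4*cos(2^(7/8)*3^(1/8)*b/2)


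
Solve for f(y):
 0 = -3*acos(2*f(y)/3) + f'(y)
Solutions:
 Integral(1/acos(2*_y/3), (_y, f(y))) = C1 + 3*y


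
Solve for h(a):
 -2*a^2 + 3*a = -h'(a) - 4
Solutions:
 h(a) = C1 + 2*a^3/3 - 3*a^2/2 - 4*a


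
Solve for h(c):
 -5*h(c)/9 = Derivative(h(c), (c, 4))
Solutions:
 h(c) = (C1*sin(5^(1/4)*sqrt(6)*c/6) + C2*cos(5^(1/4)*sqrt(6)*c/6))*exp(-5^(1/4)*sqrt(6)*c/6) + (C3*sin(5^(1/4)*sqrt(6)*c/6) + C4*cos(5^(1/4)*sqrt(6)*c/6))*exp(5^(1/4)*sqrt(6)*c/6)


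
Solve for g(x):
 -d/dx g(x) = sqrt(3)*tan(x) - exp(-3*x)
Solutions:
 g(x) = C1 - sqrt(3)*log(tan(x)^2 + 1)/2 - exp(-3*x)/3


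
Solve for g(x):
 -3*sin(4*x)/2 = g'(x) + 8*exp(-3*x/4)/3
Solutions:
 g(x) = C1 + 3*cos(4*x)/8 + 32*exp(-3*x/4)/9


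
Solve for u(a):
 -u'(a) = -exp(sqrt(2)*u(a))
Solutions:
 u(a) = sqrt(2)*(2*log(-1/(C1 + a)) - log(2))/4


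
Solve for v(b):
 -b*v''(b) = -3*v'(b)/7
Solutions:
 v(b) = C1 + C2*b^(10/7)


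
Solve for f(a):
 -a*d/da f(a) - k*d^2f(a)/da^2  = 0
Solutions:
 f(a) = C1 + C2*sqrt(k)*erf(sqrt(2)*a*sqrt(1/k)/2)


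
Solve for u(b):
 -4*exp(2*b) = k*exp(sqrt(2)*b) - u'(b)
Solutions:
 u(b) = C1 + sqrt(2)*k*exp(sqrt(2)*b)/2 + 2*exp(2*b)


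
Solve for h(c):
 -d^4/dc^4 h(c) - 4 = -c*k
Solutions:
 h(c) = C1 + C2*c + C3*c^2 + C4*c^3 + c^5*k/120 - c^4/6


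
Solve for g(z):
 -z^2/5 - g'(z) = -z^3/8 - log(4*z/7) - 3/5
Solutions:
 g(z) = C1 + z^4/32 - z^3/15 + z*log(z) + z*log(4/7) - 2*z/5


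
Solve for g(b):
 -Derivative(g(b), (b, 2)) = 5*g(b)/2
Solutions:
 g(b) = C1*sin(sqrt(10)*b/2) + C2*cos(sqrt(10)*b/2)


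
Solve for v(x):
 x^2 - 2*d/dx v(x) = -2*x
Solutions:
 v(x) = C1 + x^3/6 + x^2/2


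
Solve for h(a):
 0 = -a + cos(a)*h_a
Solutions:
 h(a) = C1 + Integral(a/cos(a), a)


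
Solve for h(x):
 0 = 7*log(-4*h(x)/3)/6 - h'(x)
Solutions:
 -6*Integral(1/(log(-_y) - log(3) + 2*log(2)), (_y, h(x)))/7 = C1 - x


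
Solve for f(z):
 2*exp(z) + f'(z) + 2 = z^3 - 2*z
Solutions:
 f(z) = C1 + z^4/4 - z^2 - 2*z - 2*exp(z)


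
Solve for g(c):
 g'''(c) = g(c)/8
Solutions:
 g(c) = C3*exp(c/2) + (C1*sin(sqrt(3)*c/4) + C2*cos(sqrt(3)*c/4))*exp(-c/4)


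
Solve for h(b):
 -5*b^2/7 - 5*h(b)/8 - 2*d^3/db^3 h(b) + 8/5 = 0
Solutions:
 h(b) = C3*exp(-2^(2/3)*5^(1/3)*b/4) - 8*b^2/7 + (C1*sin(2^(2/3)*sqrt(3)*5^(1/3)*b/8) + C2*cos(2^(2/3)*sqrt(3)*5^(1/3)*b/8))*exp(2^(2/3)*5^(1/3)*b/8) + 64/25


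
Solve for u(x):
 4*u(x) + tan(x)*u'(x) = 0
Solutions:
 u(x) = C1/sin(x)^4


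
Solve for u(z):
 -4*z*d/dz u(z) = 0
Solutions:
 u(z) = C1


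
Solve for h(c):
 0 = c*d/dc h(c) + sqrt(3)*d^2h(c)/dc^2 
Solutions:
 h(c) = C1 + C2*erf(sqrt(2)*3^(3/4)*c/6)


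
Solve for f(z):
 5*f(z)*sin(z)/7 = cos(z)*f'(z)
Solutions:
 f(z) = C1/cos(z)^(5/7)


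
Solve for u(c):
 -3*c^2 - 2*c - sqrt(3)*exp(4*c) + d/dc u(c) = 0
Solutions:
 u(c) = C1 + c^3 + c^2 + sqrt(3)*exp(4*c)/4


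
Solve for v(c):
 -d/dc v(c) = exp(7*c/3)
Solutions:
 v(c) = C1 - 3*exp(7*c/3)/7


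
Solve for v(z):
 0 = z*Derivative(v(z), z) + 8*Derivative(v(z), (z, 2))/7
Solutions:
 v(z) = C1 + C2*erf(sqrt(7)*z/4)


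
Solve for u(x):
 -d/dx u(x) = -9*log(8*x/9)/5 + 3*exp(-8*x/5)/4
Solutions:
 u(x) = C1 + 9*x*log(x)/5 + 9*x*(-2*log(3) - 1 + 3*log(2))/5 + 15*exp(-8*x/5)/32


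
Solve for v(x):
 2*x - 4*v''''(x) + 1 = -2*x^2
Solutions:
 v(x) = C1 + C2*x + C3*x^2 + C4*x^3 + x^6/720 + x^5/240 + x^4/96


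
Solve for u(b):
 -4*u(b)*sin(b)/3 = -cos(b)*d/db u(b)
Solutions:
 u(b) = C1/cos(b)^(4/3)


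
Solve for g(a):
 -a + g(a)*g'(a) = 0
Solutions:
 g(a) = -sqrt(C1 + a^2)
 g(a) = sqrt(C1 + a^2)


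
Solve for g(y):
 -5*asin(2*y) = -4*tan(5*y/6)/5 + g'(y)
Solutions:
 g(y) = C1 - 5*y*asin(2*y) - 5*sqrt(1 - 4*y^2)/2 - 24*log(cos(5*y/6))/25


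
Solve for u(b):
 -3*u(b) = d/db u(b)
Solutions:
 u(b) = C1*exp(-3*b)


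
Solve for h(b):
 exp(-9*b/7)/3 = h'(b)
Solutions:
 h(b) = C1 - 7*exp(-9*b/7)/27


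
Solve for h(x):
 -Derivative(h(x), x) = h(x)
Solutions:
 h(x) = C1*exp(-x)


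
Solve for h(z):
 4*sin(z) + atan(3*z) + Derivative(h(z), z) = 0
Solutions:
 h(z) = C1 - z*atan(3*z) + log(9*z^2 + 1)/6 + 4*cos(z)


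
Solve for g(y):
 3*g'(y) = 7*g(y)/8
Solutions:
 g(y) = C1*exp(7*y/24)


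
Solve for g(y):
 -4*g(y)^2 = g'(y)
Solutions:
 g(y) = 1/(C1 + 4*y)


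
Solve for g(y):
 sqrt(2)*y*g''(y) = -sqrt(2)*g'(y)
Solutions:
 g(y) = C1 + C2*log(y)


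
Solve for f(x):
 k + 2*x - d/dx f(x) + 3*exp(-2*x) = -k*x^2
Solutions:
 f(x) = C1 + k*x^3/3 + k*x + x^2 - 3*exp(-2*x)/2


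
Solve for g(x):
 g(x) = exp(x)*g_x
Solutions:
 g(x) = C1*exp(-exp(-x))


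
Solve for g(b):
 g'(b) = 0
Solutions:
 g(b) = C1


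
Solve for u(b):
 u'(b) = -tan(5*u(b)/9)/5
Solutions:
 u(b) = -9*asin(C1*exp(-b/9))/5 + 9*pi/5
 u(b) = 9*asin(C1*exp(-b/9))/5


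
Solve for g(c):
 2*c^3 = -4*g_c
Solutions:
 g(c) = C1 - c^4/8


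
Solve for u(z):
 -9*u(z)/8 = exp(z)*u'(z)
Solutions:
 u(z) = C1*exp(9*exp(-z)/8)


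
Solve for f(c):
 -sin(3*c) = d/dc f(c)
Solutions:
 f(c) = C1 + cos(3*c)/3


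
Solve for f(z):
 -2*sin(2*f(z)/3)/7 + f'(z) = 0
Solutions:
 -2*z/7 + 3*log(cos(2*f(z)/3) - 1)/4 - 3*log(cos(2*f(z)/3) + 1)/4 = C1


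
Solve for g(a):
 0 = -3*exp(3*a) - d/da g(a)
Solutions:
 g(a) = C1 - exp(3*a)


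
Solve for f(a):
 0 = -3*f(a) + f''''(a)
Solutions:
 f(a) = C1*exp(-3^(1/4)*a) + C2*exp(3^(1/4)*a) + C3*sin(3^(1/4)*a) + C4*cos(3^(1/4)*a)


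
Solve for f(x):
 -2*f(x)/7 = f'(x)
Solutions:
 f(x) = C1*exp(-2*x/7)


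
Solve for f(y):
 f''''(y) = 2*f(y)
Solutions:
 f(y) = C1*exp(-2^(1/4)*y) + C2*exp(2^(1/4)*y) + C3*sin(2^(1/4)*y) + C4*cos(2^(1/4)*y)


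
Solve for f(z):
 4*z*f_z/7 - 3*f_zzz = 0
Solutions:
 f(z) = C1 + Integral(C2*airyai(42^(2/3)*z/21) + C3*airybi(42^(2/3)*z/21), z)


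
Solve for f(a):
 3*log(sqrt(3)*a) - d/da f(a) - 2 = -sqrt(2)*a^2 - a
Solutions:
 f(a) = C1 + sqrt(2)*a^3/3 + a^2/2 + 3*a*log(a) - 5*a + 3*a*log(3)/2


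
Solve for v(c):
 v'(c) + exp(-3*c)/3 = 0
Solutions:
 v(c) = C1 + exp(-3*c)/9


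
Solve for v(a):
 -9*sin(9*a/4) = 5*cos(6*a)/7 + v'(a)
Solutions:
 v(a) = C1 - 5*sin(6*a)/42 + 4*cos(9*a/4)


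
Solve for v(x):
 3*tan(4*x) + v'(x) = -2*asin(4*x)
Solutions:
 v(x) = C1 - 2*x*asin(4*x) - sqrt(1 - 16*x^2)/2 + 3*log(cos(4*x))/4


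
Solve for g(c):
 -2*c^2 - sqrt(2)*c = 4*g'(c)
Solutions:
 g(c) = C1 - c^3/6 - sqrt(2)*c^2/8


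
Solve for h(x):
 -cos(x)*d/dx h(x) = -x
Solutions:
 h(x) = C1 + Integral(x/cos(x), x)


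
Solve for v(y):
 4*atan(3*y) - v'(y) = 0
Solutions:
 v(y) = C1 + 4*y*atan(3*y) - 2*log(9*y^2 + 1)/3


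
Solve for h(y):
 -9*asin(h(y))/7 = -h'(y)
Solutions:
 Integral(1/asin(_y), (_y, h(y))) = C1 + 9*y/7


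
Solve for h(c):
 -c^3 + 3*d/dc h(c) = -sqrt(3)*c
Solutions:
 h(c) = C1 + c^4/12 - sqrt(3)*c^2/6


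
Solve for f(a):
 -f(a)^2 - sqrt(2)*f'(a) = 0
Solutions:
 f(a) = 2/(C1 + sqrt(2)*a)


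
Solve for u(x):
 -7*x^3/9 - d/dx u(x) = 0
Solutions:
 u(x) = C1 - 7*x^4/36


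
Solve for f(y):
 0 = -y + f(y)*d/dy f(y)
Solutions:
 f(y) = -sqrt(C1 + y^2)
 f(y) = sqrt(C1 + y^2)


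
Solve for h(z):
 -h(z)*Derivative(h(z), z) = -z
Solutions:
 h(z) = -sqrt(C1 + z^2)
 h(z) = sqrt(C1 + z^2)


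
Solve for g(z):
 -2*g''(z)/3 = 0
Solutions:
 g(z) = C1 + C2*z


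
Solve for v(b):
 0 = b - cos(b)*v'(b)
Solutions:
 v(b) = C1 + Integral(b/cos(b), b)


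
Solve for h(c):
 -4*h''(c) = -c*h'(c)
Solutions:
 h(c) = C1 + C2*erfi(sqrt(2)*c/4)


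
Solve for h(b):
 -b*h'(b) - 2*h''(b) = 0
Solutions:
 h(b) = C1 + C2*erf(b/2)


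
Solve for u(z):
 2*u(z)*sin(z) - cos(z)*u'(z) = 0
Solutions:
 u(z) = C1/cos(z)^2


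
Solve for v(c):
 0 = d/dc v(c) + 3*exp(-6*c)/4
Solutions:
 v(c) = C1 + exp(-6*c)/8


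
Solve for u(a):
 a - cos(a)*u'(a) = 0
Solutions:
 u(a) = C1 + Integral(a/cos(a), a)


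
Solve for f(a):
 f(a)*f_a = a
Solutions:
 f(a) = -sqrt(C1 + a^2)
 f(a) = sqrt(C1 + a^2)


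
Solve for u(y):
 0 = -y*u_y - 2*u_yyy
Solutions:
 u(y) = C1 + Integral(C2*airyai(-2^(2/3)*y/2) + C3*airybi(-2^(2/3)*y/2), y)


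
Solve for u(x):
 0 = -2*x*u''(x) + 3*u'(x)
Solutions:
 u(x) = C1 + C2*x^(5/2)


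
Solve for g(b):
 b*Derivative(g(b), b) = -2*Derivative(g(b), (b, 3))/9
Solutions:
 g(b) = C1 + Integral(C2*airyai(-6^(2/3)*b/2) + C3*airybi(-6^(2/3)*b/2), b)


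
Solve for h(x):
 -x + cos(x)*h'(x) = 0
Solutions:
 h(x) = C1 + Integral(x/cos(x), x)


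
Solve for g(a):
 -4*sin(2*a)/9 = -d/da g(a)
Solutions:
 g(a) = C1 - 2*cos(2*a)/9


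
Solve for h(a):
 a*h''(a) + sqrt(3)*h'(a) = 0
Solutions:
 h(a) = C1 + C2*a^(1 - sqrt(3))


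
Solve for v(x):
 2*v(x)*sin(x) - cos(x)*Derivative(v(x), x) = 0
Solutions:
 v(x) = C1/cos(x)^2


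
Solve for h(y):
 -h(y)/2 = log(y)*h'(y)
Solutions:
 h(y) = C1*exp(-li(y)/2)


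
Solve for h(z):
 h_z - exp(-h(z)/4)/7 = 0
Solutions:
 h(z) = 4*log(C1 + z/28)


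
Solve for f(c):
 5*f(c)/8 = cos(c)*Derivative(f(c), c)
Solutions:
 f(c) = C1*(sin(c) + 1)^(5/16)/(sin(c) - 1)^(5/16)


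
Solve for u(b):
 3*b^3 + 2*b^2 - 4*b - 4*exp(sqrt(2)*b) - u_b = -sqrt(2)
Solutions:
 u(b) = C1 + 3*b^4/4 + 2*b^3/3 - 2*b^2 + sqrt(2)*b - 2*sqrt(2)*exp(sqrt(2)*b)


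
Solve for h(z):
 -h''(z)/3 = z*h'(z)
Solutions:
 h(z) = C1 + C2*erf(sqrt(6)*z/2)


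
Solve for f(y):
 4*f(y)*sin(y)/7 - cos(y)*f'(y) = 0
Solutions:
 f(y) = C1/cos(y)^(4/7)


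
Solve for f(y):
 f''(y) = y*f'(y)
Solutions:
 f(y) = C1 + C2*erfi(sqrt(2)*y/2)
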